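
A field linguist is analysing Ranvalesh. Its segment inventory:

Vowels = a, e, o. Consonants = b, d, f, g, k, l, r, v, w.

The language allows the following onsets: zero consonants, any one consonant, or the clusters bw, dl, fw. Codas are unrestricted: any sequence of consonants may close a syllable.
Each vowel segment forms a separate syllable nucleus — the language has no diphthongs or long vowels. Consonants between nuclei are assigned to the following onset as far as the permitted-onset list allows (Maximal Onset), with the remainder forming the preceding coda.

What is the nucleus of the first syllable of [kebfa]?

e

Vowels present: e, a; each is a nucleus, giving 2 syllables.
The first nucleus (vowel 1 from the left) is /e/.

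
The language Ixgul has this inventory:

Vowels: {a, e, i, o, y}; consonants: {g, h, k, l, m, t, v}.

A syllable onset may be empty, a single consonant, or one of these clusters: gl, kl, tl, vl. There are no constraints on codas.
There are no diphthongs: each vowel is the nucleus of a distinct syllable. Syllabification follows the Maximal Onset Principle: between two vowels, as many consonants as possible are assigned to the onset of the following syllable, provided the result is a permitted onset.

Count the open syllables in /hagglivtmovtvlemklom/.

Nuclei (vowels): a, i, o, e, o → 5 syllables.
Between /a/ (V1) and /i/ (V2): /ggl/ splits as /g/ + /gl/ (/gl/ is the longest suffix that is a licit onset).
Between /i/ (V2) and /o/ (V3): /vtm/ — longest licit onset from the right is /m/, leaving /vt/ as coda.
Between /o/ (V3) and /e/ (V4): /vtvl/; trying suffixes from longest down, /vl/ is the first permitted one, so coda /vt/ | onset /vl/.
Between /e/ (V4) and /o/ (V5): cluster /mkl/ — the longest permitted-onset suffix is /kl/; onset = /kl/, preceding coda = /m/.
So the parse is hag.glivt.movt.vlem.klom.
Classifying each syllable: /hag/ (closed), /glivt/ (closed), /movt/ (closed), /vlem/ (closed), /klom/ (closed).
Open syllables: 0.

0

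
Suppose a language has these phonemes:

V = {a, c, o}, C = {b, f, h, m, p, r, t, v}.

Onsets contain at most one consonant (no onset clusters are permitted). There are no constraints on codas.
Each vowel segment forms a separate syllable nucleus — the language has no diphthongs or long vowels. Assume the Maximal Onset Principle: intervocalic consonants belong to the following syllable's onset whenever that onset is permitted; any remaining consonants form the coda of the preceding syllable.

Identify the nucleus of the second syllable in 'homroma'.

o

The vowels are o, o, a — 3 nuclei, so 3 syllables.
The second nucleus (vowel 2 from the left) is /o/.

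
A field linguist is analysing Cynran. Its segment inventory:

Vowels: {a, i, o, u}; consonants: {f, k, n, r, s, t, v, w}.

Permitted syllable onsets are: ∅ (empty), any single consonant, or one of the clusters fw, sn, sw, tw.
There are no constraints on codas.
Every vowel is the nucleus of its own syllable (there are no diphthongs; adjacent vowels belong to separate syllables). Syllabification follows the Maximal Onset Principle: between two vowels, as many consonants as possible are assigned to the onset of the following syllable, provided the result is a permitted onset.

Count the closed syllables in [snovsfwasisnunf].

2

Nuclei (vowels): o, a, i, u → 4 syllables.
V1 /o/ – V2 /a/: /vsfw/; trying suffixes from longest down, /fw/ is the first permitted one, so coda /vs/ | onset /fw/.
V2 /a/ – V3 /i/: /s/ → onset of the next syllable (single consonants are always licit onsets).
V3 /i/ – V4 /u/: /sn/ is a licit onset in full, so it all attaches to the next syllable.
Result: snovs.fwa.si.snunf.
Classifying each syllable: /snovs/ (closed), /fwa/ (open), /si/ (open), /snunf/ (closed).
Closed syllables: 2.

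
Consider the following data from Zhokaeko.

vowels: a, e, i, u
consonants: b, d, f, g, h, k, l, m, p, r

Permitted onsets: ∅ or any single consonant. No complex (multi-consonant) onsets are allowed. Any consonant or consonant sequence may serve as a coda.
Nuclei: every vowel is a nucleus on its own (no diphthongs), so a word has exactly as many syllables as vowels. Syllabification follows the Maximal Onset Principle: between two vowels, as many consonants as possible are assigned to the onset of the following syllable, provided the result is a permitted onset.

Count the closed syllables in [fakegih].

The vowels are a, e, i — 3 nuclei, so 3 syllables.
Between /a/ (V1) and /e/ (V2): /k/ → onset of the next syllable (single consonants are always licit onsets).
Between /e/ (V2) and /i/ (V3): /g/ → onset of the next syllable (single consonants are always licit onsets).
So the parse is fa.ke.gih.
Classifying each syllable: /fa/ (open), /ke/ (open), /gih/ (closed).
Closed syllables: 1.

1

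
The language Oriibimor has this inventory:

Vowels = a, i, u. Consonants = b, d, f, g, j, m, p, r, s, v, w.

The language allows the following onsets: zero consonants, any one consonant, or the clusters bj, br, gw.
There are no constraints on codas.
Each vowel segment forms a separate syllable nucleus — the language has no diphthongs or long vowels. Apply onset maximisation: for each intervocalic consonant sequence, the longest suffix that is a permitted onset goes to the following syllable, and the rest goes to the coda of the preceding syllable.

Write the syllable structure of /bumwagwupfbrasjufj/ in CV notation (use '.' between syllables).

CVC.CV.CCVCC.CCVC.CVCC

The vowels are u, a, u, a, u — 5 nuclei, so 5 syllables.
/u…a/ gap (V1→V2): /mw/; trying suffixes from longest down, /w/ is the first permitted one, so coda /m/ | onset /w/.
/a…u/ gap (V2→V3): cluster /gw/ — /gw/ is itself a permitted onset, so the whole cluster goes right; preceding coda = ∅.
/u…a/ gap (V3→V4): /pfbr/ — longest licit onset from the right is /br/, leaving /pf/ as coda.
/a…u/ gap (V4→V5): cluster /sj/ — the longest permitted-onset suffix is /j/; onset = /j/, preceding coda = /s/.
So the parse is bum.wa.gwupf.bras.jufj.
Mapping each syllable to C/V: /bum/ → CVC, /wa/ → CV, /gwupf/ → CCVCC, /bras/ → CCVC, /jufj/ → CVCC.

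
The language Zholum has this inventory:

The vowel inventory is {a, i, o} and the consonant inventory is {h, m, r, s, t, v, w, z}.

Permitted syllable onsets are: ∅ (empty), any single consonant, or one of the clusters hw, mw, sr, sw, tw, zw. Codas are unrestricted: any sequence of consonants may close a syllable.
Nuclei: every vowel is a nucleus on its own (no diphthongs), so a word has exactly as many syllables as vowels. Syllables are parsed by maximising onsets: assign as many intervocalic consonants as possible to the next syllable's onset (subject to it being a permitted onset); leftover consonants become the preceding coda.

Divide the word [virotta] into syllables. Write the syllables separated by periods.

Vowels present: i, o, a; each is a nucleus, giving 3 syllables.
V1 /i/ – V2 /o/: just /r/ — single C goes to the following onset.
V2 /o/ – V3 /a/: cluster /tt/ — the longest permitted-onset suffix is /t/; onset = /t/, preceding coda = /t/.

vi.rot.ta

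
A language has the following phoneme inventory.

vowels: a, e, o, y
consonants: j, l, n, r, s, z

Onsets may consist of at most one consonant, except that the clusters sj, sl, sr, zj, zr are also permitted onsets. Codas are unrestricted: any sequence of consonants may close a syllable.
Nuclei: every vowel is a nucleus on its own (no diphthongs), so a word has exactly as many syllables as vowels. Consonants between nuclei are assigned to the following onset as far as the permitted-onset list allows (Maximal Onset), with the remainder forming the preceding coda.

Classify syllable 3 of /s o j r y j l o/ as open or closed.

open

Nuclei (vowels): o, y, o → 3 syllables.
V1 /o/ – V2 /y/: /jr/ — longest licit onset from the right is /r/, leaving /j/ as coda.
V2 /y/ – V3 /o/: /jl/; trying suffixes from longest down, /l/ is the first permitted one, so coda /j/ | onset /l/.
Result: soj.ryj.lo.
Syllable 3 is /lo/; it ends in its nucleus with no coda, so it is open.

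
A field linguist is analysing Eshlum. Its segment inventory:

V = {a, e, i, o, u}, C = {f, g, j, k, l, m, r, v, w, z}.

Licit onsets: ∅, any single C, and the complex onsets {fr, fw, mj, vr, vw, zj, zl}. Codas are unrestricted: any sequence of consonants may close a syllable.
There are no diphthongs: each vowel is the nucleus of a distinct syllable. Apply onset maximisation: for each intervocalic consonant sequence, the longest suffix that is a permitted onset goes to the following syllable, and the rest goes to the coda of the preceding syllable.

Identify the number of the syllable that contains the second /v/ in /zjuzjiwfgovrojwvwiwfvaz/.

5

Nuclei (vowels): u, i, o, o, i, a → 6 syllables.
Between /u/ (V1) and /i/ (V2): /zj/ — entire cluster is a permitted onset → onset /zj/, coda ∅.
Between /i/ (V2) and /o/ (V3): /wfg/ splits as /wf/ + /g/ (/g/ is the longest suffix that is a licit onset).
Between /o/ (V3) and /o/ (V4): /vr/ is a licit onset in full, so it all attaches to the next syllable.
Between /o/ (V4) and /i/ (V5): cluster /jwvw/ — the longest permitted-onset suffix is /vw/; onset = /vw/, preceding coda = /jw/.
Between /i/ (V5) and /a/ (V6): cluster /wfv/ — the longest permitted-onset suffix is /v/; onset = /v/, preceding coda = /wf/.
Syllabification: zju.zjiwf.go.vrojw.vwiwf.vaz.
The second /v/ is in the onset of syllable 5 (/vwiwf/).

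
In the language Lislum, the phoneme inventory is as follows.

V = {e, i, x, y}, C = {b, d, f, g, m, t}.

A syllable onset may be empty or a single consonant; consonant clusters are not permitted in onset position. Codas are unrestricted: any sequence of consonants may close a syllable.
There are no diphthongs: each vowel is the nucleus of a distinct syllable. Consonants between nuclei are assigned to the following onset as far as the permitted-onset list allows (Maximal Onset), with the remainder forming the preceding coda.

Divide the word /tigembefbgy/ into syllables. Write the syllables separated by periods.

Vowels present: i, e, e, y; each is a nucleus, giving 4 syllables.
σ1/σ2 boundary: /g/ is a single consonant, so it becomes the next onset.
σ2/σ3 boundary: /mb/ splits as /m/ + /b/ (/b/ is the longest suffix that is a licit onset).
σ3/σ4 boundary: /fbg/; trying suffixes from longest down, /g/ is the first permitted one, so coda /fb/ | onset /g/.

ti.gem.befb.gy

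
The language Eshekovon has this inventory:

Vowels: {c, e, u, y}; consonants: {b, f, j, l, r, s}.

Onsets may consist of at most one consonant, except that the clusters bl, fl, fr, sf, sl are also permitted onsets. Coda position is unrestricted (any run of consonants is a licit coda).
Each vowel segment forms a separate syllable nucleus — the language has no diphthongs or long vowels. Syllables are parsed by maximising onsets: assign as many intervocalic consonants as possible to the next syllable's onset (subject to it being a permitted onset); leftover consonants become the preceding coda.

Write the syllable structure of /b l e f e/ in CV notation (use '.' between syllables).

Vowels present: e, e; each is a nucleus, giving 2 syllables.
σ1/σ2 boundary: /f/ → onset of the next syllable (single consonants are always licit onsets).
Putting it together: ble.fe.
Mapping each syllable to C/V: /ble/ → CCV, /fe/ → CV.

CCV.CV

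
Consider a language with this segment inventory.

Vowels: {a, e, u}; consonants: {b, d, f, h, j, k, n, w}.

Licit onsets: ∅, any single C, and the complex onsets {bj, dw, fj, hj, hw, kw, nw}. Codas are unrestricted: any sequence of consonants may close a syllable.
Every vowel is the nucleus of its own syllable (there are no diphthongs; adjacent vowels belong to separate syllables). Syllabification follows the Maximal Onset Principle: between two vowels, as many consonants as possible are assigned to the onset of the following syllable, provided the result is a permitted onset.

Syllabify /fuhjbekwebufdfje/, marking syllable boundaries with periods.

Vowels present: u, e, e, u, e; each is a nucleus, giving 5 syllables.
V1 /u/ – V2 /e/: cluster /hjb/ — the longest permitted-onset suffix is /b/; onset = /b/, preceding coda = /hj/.
V2 /e/ – V3 /e/: /kw/ — entire cluster is a permitted onset → onset /kw/, coda ∅.
V3 /e/ – V4 /u/: just /b/ — single C goes to the following onset.
V4 /u/ – V5 /e/: /fdfj/ — longest licit onset from the right is /fj/, leaving /fd/ as coda.

fuhj.be.kwe.bufd.fje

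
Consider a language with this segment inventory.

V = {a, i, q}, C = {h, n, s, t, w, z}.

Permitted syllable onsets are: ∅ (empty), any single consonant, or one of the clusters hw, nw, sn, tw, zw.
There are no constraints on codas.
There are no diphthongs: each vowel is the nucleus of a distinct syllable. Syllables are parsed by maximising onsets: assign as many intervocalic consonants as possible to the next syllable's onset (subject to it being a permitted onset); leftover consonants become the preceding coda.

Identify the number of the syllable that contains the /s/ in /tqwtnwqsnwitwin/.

Nuclei (vowels): q, q, i, i → 4 syllables.
Between /q/ (V1) and /q/ (V2): /wtnw/; trying suffixes from longest down, /nw/ is the first permitted one, so coda /wt/ | onset /nw/.
Between /q/ (V2) and /i/ (V3): cluster /snw/ — the longest permitted-onset suffix is /nw/; onset = /nw/, preceding coda = /s/.
Between /i/ (V3) and /i/ (V4): /tw/ — entire cluster is a permitted onset → onset /tw/, coda ∅.
Result: tqwt.nwqs.nwi.twin.
The /s/ is in the coda of syllable 2 (/nwqs/).

2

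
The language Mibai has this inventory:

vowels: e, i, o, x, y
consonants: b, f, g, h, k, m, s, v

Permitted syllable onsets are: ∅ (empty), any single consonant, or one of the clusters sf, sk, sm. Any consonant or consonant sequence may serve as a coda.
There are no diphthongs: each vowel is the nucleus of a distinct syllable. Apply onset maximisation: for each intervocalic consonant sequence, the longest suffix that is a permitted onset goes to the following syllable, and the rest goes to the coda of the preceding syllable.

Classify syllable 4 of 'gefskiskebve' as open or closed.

open

The vowels are e, i, e, e — 4 nuclei, so 4 syllables.
σ1/σ2 boundary: cluster /fsk/ — the longest permitted-onset suffix is /sk/; onset = /sk/, preceding coda = /f/.
σ2/σ3 boundary: /sk/ — entire cluster is a permitted onset → onset /sk/, coda ∅.
σ3/σ4 boundary: /bv/ splits as /b/ + /v/ (/v/ is the longest suffix that is a licit onset).
Putting it together: gef.ski.skeb.ve.
Syllable 4 is /ve/; it ends in its nucleus with no coda, so it is open.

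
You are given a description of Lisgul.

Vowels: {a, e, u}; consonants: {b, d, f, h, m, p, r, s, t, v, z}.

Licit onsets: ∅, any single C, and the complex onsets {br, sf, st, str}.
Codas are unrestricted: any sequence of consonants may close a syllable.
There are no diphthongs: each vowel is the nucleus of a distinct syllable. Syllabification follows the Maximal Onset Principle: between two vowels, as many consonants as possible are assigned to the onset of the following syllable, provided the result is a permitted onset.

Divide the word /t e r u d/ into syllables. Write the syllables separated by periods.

Vowels present: e, u; each is a nucleus, giving 2 syllables.
V1 /e/ – V2 /u/: /r/ → onset of the next syllable (single consonants are always licit onsets).

te.rud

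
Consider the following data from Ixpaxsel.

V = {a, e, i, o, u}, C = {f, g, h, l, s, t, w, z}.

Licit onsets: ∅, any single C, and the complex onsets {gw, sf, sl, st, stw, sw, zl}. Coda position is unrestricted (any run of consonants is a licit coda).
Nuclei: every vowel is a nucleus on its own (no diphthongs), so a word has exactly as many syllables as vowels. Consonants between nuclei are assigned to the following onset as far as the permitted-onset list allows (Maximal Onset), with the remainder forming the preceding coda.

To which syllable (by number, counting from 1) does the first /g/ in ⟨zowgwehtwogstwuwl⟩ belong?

2

The vowels are o, e, o, u — 4 nuclei, so 4 syllables.
σ1/σ2 boundary: /wgw/ — longest licit onset from the right is /gw/, leaving /w/ as coda.
σ2/σ3 boundary: /htw/; trying suffixes from longest down, /w/ is the first permitted one, so coda /ht/ | onset /w/.
σ3/σ4 boundary: /gstw/ — longest licit onset from the right is /stw/, leaving /g/ as coda.
Result: zow.gweht.wog.stwuwl.
The first /g/ is in the onset of syllable 2 (/gweht/).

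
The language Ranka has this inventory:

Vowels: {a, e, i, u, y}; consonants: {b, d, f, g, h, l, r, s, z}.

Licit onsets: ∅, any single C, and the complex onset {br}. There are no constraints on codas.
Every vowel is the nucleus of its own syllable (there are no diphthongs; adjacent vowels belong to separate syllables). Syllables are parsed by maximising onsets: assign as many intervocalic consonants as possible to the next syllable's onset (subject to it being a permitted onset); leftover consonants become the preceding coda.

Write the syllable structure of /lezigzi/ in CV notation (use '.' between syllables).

The vowels are e, i, i — 3 nuclei, so 3 syllables.
/e…i/ gap (V1→V2): /z/ → onset of the next syllable (single consonants are always licit onsets).
/i…i/ gap (V2→V3): cluster /gz/ — the longest permitted-onset suffix is /z/; onset = /z/, preceding coda = /g/.
So the parse is le.zig.zi.
Mapping each syllable to C/V: /le/ → CV, /zig/ → CVC, /zi/ → CV.

CV.CVC.CV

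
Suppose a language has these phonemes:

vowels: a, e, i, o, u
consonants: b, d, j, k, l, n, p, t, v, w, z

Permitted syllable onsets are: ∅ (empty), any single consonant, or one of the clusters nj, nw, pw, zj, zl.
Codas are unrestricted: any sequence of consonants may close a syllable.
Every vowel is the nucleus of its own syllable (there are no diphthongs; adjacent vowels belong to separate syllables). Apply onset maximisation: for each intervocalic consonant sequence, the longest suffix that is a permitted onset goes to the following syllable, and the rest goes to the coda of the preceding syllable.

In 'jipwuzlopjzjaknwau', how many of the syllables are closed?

Vowels present: i, u, o, a, a, u; each is a nucleus, giving 6 syllables.
V1 /i/ – V2 /u/: cluster /pw/ — /pw/ is itself a permitted onset, so the whole cluster goes right; preceding coda = ∅.
V2 /u/ – V3 /o/: /zl/ is a licit onset in full, so it all attaches to the next syllable.
V3 /o/ – V4 /a/: /pjzj/ splits as /pj/ + /zj/ (/zj/ is the longest suffix that is a licit onset).
V4 /a/ – V5 /a/: /knw/ — longest licit onset from the right is /nw/, leaving /k/ as coda.
V5 /a/ – V6 /u/: nothing intervenes; syllable break is V.V.
Syllabification: ji.pwu.zlopj.zjak.nwa.u.
Classifying each syllable: /ji/ (open), /pwu/ (open), /zlopj/ (closed), /zjak/ (closed), /nwa/ (open), /u/ (open).
Closed syllables: 2.

2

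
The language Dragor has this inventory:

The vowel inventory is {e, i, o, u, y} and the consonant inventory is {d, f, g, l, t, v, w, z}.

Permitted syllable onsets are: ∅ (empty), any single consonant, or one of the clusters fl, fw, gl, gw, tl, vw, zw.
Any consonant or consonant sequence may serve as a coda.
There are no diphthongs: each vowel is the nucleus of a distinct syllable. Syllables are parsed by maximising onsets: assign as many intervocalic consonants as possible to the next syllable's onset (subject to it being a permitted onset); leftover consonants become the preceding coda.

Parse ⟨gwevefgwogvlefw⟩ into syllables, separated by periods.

gwe.vef.gwogv.lefw

Nuclei (vowels): e, e, o, e → 4 syllables.
Between /e/ (V1) and /e/ (V2): /v/ is a single consonant, so it becomes the next onset.
Between /e/ (V2) and /o/ (V3): /fgw/ splits as /f/ + /gw/ (/gw/ is the longest suffix that is a licit onset).
Between /o/ (V3) and /e/ (V4): cluster /gvl/ — the longest permitted-onset suffix is /l/; onset = /l/, preceding coda = /gv/.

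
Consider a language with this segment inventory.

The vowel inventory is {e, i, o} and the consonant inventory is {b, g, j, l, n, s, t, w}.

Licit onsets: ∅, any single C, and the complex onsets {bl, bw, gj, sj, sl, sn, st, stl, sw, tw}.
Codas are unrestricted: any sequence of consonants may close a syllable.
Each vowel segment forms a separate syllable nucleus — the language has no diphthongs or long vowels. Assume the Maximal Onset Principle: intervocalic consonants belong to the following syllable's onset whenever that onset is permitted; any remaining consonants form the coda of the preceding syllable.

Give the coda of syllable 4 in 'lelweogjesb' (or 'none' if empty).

The vowels are e, e, o, e — 4 nuclei, so 4 syllables.
Between /e/ (V1) and /e/ (V2): /lw/ splits as /l/ + /w/ (/w/ is the longest suffix that is a licit onset).
Between /e/ (V2) and /o/ (V3): hiatus — the boundary sits between the two vowels.
Between /o/ (V3) and /e/ (V4): cluster /gj/ — /gj/ is itself a permitted onset, so the whole cluster goes right; preceding coda = ∅.
So the parse is lel.we.o.gjesb.
Syllable 4 is /gjesb/: onset /gj/, nucleus /e/, coda /sb/.

sb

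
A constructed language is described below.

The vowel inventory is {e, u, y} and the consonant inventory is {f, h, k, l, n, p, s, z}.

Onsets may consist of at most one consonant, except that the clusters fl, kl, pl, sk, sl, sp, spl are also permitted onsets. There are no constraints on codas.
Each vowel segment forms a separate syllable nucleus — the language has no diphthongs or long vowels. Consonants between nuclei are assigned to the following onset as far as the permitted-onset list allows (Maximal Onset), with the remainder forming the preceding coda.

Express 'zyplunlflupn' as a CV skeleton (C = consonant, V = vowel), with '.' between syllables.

CV.CCVCC.CCVCC

Vowels present: y, u, u; each is a nucleus, giving 3 syllables.
σ1/σ2 boundary: /pl/ is a licit onset in full, so it all attaches to the next syllable.
σ2/σ3 boundary: cluster /nlfl/ — the longest permitted-onset suffix is /fl/; onset = /fl/, preceding coda = /nl/.
So the parse is zy.plunl.flupn.
Mapping each syllable to C/V: /zy/ → CV, /plunl/ → CCVCC, /flupn/ → CCVCC.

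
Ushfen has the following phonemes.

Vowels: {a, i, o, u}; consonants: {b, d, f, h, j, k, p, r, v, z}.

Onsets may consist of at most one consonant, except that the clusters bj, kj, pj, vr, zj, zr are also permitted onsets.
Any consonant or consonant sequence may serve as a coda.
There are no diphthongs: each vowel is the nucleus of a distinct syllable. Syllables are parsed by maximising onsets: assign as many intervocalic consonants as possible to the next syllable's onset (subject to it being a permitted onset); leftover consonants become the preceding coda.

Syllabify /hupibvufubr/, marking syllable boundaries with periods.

hu.pib.vu.fubr

Nuclei (vowels): u, i, u, u → 4 syllables.
/u…i/ gap (V1→V2): just /p/ — single C goes to the following onset.
/i…u/ gap (V2→V3): cluster /bv/ — the longest permitted-onset suffix is /v/; onset = /v/, preceding coda = /b/.
/u…u/ gap (V3→V4): just /f/ — single C goes to the following onset.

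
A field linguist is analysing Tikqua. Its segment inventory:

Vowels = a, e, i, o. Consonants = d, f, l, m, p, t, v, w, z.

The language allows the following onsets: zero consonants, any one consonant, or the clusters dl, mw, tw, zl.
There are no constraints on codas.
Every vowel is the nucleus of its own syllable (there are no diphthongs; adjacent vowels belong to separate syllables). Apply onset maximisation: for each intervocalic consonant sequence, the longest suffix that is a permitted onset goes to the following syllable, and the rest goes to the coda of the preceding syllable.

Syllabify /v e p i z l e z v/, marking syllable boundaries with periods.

ve.pi.zlezv

Nuclei (vowels): e, i, e → 3 syllables.
Between /e/ (V1) and /i/ (V2): just /p/ — single C goes to the following onset.
Between /i/ (V2) and /e/ (V3): cluster /zl/ — /zl/ is itself a permitted onset, so the whole cluster goes right; preceding coda = ∅.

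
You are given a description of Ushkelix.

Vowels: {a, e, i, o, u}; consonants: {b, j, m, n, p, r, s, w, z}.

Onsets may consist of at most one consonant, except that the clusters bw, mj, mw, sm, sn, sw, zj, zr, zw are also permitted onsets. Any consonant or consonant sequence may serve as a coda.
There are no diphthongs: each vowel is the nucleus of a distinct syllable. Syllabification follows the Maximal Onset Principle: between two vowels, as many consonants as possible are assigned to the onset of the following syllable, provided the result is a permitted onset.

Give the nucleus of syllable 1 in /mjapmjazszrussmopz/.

a

The vowels are a, a, u, o — 4 nuclei, so 4 syllables.
The first nucleus (vowel 1 from the left) is /a/.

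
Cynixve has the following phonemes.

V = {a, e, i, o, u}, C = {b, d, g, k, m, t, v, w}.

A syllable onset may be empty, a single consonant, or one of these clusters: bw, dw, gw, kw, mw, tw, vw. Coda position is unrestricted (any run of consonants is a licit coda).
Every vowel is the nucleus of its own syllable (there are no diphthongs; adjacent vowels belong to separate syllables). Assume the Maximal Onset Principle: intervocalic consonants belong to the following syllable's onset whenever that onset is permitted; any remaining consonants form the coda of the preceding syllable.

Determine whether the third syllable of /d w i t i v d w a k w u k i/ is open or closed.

Vowels present: i, i, a, u, i; each is a nucleus, giving 5 syllables.
Between /i/ (V1) and /i/ (V2): /t/ → onset of the next syllable (single consonants are always licit onsets).
Between /i/ (V2) and /a/ (V3): /vdw/ — longest licit onset from the right is /dw/, leaving /v/ as coda.
Between /a/ (V3) and /u/ (V4): /kw/ — entire cluster is a permitted onset → onset /kw/, coda ∅.
Between /u/ (V4) and /i/ (V5): /k/ is a single consonant, so it becomes the next onset.
Result: dwi.tiv.dwa.kwu.ki.
Syllable 3 is /dwa/; it ends in its nucleus with no coda, so it is open.

open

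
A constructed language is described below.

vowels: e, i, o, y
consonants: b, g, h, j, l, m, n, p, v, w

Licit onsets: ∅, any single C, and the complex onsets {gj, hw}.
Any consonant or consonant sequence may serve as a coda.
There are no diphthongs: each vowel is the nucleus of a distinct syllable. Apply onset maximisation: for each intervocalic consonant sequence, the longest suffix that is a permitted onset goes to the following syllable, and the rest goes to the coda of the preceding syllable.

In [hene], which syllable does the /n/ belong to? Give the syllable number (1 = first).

Nuclei (vowels): e, e → 2 syllables.
σ1/σ2 boundary: /n/ → onset of the next syllable (single consonants are always licit onsets).
Putting it together: he.ne.
The /n/ is in the onset of syllable 2 (/ne/).

2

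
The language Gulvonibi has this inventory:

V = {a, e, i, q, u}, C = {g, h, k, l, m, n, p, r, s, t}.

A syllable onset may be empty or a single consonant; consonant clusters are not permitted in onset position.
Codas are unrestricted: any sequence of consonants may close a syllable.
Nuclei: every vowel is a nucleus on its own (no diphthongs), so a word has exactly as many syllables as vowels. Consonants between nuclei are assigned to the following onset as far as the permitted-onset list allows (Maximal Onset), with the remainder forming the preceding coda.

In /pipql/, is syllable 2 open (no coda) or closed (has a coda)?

closed

Nuclei (vowels): i, q → 2 syllables.
/i…q/ gap (V1→V2): /p/ → onset of the next syllable (single consonants are always licit onsets).
Result: pi.pql.
Syllable 2 is /pql/ with coda /l/, so it is closed.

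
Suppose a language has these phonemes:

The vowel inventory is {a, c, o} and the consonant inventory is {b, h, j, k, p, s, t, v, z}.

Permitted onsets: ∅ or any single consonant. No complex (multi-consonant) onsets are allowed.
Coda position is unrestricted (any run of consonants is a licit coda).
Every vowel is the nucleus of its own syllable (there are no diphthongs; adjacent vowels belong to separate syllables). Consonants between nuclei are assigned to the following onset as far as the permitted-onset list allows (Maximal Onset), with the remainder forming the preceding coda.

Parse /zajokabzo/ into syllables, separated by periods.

The vowels are a, o, a, o — 4 nuclei, so 4 syllables.
Between /a/ (V1) and /o/ (V2): just /j/ — single C goes to the following onset.
Between /o/ (V2) and /a/ (V3): /k/ → onset of the next syllable (single consonants are always licit onsets).
Between /a/ (V3) and /o/ (V4): /bz/ splits as /b/ + /z/ (/z/ is the longest suffix that is a licit onset).

za.jo.kab.zo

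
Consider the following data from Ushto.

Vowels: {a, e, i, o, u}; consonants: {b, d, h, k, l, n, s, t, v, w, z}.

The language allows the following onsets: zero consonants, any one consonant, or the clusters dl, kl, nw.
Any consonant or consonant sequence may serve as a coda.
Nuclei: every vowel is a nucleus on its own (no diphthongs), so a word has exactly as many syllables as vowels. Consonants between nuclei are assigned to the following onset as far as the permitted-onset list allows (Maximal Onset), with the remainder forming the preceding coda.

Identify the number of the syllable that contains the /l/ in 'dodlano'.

2

Nuclei (vowels): o, a, o → 3 syllables.
/o…a/ gap (V1→V2): /dl/ — entire cluster is a permitted onset → onset /dl/, coda ∅.
/a…o/ gap (V2→V3): just /n/ — single C goes to the following onset.
So the parse is do.dla.no.
The /l/ is in the onset of syllable 2 (/dla/).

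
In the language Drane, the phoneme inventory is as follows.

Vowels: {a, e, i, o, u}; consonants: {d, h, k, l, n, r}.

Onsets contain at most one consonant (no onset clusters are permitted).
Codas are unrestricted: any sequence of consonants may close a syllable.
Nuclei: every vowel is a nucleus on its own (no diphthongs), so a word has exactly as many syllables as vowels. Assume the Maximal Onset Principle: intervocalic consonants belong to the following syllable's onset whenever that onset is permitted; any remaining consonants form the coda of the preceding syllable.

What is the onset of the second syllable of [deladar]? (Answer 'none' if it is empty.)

Nuclei (vowels): e, a, a → 3 syllables.
Between /e/ (V1) and /a/ (V2): just /l/ — single C goes to the following onset.
Between /a/ (V2) and /a/ (V3): just /d/ — single C goes to the following onset.
So the parse is de.la.dar.
Syllable 2 is /la/: onset /l/, nucleus /a/, coda ∅.

l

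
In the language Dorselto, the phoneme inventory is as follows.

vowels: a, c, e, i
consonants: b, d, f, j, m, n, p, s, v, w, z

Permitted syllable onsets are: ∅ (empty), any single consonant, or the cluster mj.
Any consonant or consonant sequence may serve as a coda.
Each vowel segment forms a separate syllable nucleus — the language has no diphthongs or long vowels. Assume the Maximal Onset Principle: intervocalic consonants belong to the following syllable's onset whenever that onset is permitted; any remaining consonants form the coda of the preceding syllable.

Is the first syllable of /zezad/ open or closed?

Vowels present: e, a; each is a nucleus, giving 2 syllables.
V1 /e/ – V2 /a/: /z/ is a single consonant, so it becomes the next onset.
Syllabification: ze.zad.
Syllable 1 is /ze/; it ends in its nucleus with no coda, so it is open.

open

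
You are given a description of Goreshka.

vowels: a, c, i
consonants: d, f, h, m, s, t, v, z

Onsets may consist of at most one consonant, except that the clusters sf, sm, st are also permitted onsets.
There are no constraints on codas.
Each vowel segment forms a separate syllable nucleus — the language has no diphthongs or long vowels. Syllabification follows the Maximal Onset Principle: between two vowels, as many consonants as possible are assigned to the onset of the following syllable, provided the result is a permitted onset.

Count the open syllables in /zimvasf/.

The vowels are i, a — 2 nuclei, so 2 syllables.
V1 /i/ – V2 /a/: cluster /mv/ — the longest permitted-onset suffix is /v/; onset = /v/, preceding coda = /m/.
Result: zim.vasf.
Classifying each syllable: /zim/ (closed), /vasf/ (closed).
Open syllables: 0.

0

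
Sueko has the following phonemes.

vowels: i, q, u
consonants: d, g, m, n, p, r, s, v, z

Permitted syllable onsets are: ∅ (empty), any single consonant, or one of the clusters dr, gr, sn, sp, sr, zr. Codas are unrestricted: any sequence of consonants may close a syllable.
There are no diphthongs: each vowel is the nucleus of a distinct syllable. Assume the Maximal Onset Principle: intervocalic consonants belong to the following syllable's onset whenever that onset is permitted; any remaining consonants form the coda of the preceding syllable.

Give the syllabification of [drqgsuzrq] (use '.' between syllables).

The vowels are q, u, q — 3 nuclei, so 3 syllables.
/q…u/ gap (V1→V2): /gs/ — longest licit onset from the right is /s/, leaving /g/ as coda.
/u…q/ gap (V2→V3): /zr/ — entire cluster is a permitted onset → onset /zr/, coda ∅.

drqg.su.zrq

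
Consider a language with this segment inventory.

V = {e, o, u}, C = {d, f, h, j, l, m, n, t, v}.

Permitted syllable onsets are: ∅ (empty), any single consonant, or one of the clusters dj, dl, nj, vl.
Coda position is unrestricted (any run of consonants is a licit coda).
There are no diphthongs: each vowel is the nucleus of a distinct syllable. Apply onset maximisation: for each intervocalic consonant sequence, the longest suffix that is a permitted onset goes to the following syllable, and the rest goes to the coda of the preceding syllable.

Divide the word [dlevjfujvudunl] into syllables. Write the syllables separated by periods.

Nuclei (vowels): e, u, u, u → 4 syllables.
Between /e/ (V1) and /u/ (V2): /vjf/; trying suffixes from longest down, /f/ is the first permitted one, so coda /vj/ | onset /f/.
Between /u/ (V2) and /u/ (V3): /jv/ splits as /j/ + /v/ (/v/ is the longest suffix that is a licit onset).
Between /u/ (V3) and /u/ (V4): /d/ → onset of the next syllable (single consonants are always licit onsets).

dlevj.fuj.vu.dunl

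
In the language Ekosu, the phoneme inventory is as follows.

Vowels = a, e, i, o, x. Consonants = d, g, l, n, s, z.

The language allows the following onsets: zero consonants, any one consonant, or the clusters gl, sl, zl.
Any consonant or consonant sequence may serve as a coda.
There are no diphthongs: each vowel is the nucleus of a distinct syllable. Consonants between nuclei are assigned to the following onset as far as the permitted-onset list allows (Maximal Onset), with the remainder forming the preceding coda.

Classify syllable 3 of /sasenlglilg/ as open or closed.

Vowels present: a, e, i; each is a nucleus, giving 3 syllables.
σ1/σ2 boundary: /s/ is a single consonant, so it becomes the next onset.
σ2/σ3 boundary: /nlgl/; trying suffixes from longest down, /gl/ is the first permitted one, so coda /nl/ | onset /gl/.
Result: sa.senl.glilg.
Syllable 3 is /glilg/ with coda /lg/, so it is closed.

closed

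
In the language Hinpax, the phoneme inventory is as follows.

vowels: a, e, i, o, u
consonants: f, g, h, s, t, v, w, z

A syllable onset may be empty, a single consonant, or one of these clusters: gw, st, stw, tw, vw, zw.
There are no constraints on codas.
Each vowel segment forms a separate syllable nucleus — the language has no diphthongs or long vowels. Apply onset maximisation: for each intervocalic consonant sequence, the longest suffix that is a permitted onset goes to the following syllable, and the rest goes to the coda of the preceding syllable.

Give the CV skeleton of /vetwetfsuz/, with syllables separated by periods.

The vowels are e, e, u — 3 nuclei, so 3 syllables.
V1 /e/ – V2 /e/: cluster /tw/ — /tw/ is itself a permitted onset, so the whole cluster goes right; preceding coda = ∅.
V2 /e/ – V3 /u/: /tfs/ — longest licit onset from the right is /s/, leaving /tf/ as coda.
Putting it together: ve.twetf.suz.
Mapping each syllable to C/V: /ve/ → CV, /twetf/ → CCVCC, /suz/ → CVC.

CV.CCVCC.CVC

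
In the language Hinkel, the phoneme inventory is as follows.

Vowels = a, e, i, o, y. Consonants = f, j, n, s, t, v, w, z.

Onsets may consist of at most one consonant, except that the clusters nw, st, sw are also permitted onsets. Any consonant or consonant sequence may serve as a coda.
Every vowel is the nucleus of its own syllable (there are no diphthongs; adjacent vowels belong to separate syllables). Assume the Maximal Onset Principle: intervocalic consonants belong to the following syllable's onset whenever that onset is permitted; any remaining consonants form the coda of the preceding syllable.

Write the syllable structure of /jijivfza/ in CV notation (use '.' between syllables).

CV.CVCC.CV

Vowels present: i, i, a; each is a nucleus, giving 3 syllables.
σ1/σ2 boundary: just /j/ — single C goes to the following onset.
σ2/σ3 boundary: cluster /vfz/ — the longest permitted-onset suffix is /z/; onset = /z/, preceding coda = /vf/.
Syllabification: ji.jivf.za.
Mapping each syllable to C/V: /ji/ → CV, /jivf/ → CVCC, /za/ → CV.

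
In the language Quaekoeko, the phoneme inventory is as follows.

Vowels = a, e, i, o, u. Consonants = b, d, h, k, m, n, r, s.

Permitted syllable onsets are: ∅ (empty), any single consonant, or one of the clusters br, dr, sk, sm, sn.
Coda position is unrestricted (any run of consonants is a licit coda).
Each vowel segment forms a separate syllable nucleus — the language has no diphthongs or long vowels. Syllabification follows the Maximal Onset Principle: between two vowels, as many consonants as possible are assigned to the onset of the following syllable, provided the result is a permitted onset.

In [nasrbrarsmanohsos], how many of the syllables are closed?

Vowels present: a, a, a, o, o; each is a nucleus, giving 5 syllables.
σ1/σ2 boundary: /srbr/ splits as /sr/ + /br/ (/br/ is the longest suffix that is a licit onset).
σ2/σ3 boundary: /rsm/ splits as /r/ + /sm/ (/sm/ is the longest suffix that is a licit onset).
σ3/σ4 boundary: just /n/ — single C goes to the following onset.
σ4/σ5 boundary: /hs/ splits as /h/ + /s/ (/s/ is the longest suffix that is a licit onset).
Putting it together: nasr.brar.sma.noh.sos.
Classifying each syllable: /nasr/ (closed), /brar/ (closed), /sma/ (open), /noh/ (closed), /sos/ (closed).
Closed syllables: 4.

4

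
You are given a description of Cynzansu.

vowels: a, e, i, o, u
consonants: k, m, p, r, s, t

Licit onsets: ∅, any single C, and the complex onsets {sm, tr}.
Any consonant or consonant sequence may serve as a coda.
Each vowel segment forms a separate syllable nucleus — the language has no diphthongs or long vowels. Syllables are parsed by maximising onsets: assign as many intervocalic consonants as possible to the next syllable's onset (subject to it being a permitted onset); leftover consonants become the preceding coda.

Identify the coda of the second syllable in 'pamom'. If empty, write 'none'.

The vowels are a, o — 2 nuclei, so 2 syllables.
σ1/σ2 boundary: just /m/ — single C goes to the following onset.
Syllabification: pa.mom.
Syllable 2 is /mom/: onset /m/, nucleus /o/, coda /m/.

m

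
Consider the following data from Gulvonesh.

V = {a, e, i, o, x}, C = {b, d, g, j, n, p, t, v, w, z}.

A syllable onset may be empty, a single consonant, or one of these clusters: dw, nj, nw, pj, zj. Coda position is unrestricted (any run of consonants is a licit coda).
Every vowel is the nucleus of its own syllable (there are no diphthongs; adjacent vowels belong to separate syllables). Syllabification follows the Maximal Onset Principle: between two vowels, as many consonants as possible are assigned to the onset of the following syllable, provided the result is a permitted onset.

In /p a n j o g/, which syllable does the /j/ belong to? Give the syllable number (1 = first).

The vowels are a, o — 2 nuclei, so 2 syllables.
V1 /a/ – V2 /o/: /nj/ — entire cluster is a permitted onset → onset /nj/, coda ∅.
So the parse is pa.njog.
The /j/ is in the onset of syllable 2 (/njog/).

2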